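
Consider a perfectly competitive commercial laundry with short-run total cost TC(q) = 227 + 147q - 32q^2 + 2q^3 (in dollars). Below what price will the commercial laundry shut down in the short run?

The shutdown price is the minimum of AVC. VC = 147q - 32q^2 + 2q^3, so AVC = 147 - 32q + 2q^2.
dAVC/dq = -32 + 4q = 0 gives q = 8. min AVC = 147 - 32·8 + 2·8^2 = 19.
The firm shuts down for any P below $19.

$19 per unit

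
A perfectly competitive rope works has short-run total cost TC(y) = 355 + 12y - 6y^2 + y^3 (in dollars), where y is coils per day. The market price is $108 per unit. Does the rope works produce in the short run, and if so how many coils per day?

Produce at y = 8

Variable cost is VC = 12y - 6y^2 + y^3, so AVC = VC/y = 12 - 6y + y^2 and MC = dTC/dy = 12 - 12y + 3y^2.
AVC hits its minimum where MC = AVC, at y = 3, giving min AVC = 12 - 6·3 + 3^2 = $3.
Since P = $108 ≥ min AVC = $3, price covers variable cost and the firm should produce.
P = MC gives -96 - 12y + 3y^2 = 0, with roots -4 and 8. Take the larger (rising MC): y* = 8.
Check: AVC at y = 8 is $28 ≤ P, so revenue covers variable cost.
Profit = P·y − TC = 108·8 − 579 = $285.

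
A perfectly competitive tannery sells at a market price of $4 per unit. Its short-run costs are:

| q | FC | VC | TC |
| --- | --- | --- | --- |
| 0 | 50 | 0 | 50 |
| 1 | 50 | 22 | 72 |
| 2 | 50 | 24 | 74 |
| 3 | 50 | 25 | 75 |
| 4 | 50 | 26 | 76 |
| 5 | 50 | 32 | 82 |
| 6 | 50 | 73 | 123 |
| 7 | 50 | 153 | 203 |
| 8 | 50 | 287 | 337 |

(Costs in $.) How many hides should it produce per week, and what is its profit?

q = 0 (shut down); profit = -$50

Compute π = P·q − TC at each output: q=0: -50; q=1: -68; q=2: -66; q=3: -63; q=4: -60; q=5: -62; q=6: -99; q=7: -175; q=8: -305.
Profit is highest at q = 0. Equivalently, the lowest AVC in the table is 32/5 ≈ $6.40 at q = 5, and P = $4 falls below it — price never covers variable cost, so the firm shuts down and loses only its fixed cost.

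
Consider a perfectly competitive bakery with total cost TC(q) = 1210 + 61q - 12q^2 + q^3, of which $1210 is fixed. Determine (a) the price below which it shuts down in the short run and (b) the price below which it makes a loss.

Shutdown price = min AVC. AVC = 61 - 12q + q^2, with vertex at q = 6 and minimum $25.
ATC = 1210/q + 61 - 12q + q^2. Setting dATC/dq = −1210/q^2 − 12 + 2q = 0 gives q = 11 (since 2·11^3 − 12·11^2 = 1210).
min ATC = 1210/11 + 61 − 12·11 + 11^2 = $160. That is the break-even price.
For $25 ≤ P < $160 the firm produces at a loss; below $25 it shuts down.

Shutdown price = $25; break-even price = $160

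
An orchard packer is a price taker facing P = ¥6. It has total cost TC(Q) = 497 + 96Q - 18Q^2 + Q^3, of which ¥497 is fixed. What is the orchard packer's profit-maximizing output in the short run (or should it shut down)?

Variable cost is VC = 96Q - 18Q^2 + Q^3, so AVC = VC/Q = 96 - 18Q + Q^2 and MC = dTC/dQ = 96 - 36Q + 3Q^2.
The AVC parabola has its vertex at Q = 18/2 = 9, where AVC = 96 - 18·9 + 9^2 = ¥15.
Since P = ¥6 < min AVC = ¥15, price fails to cover variable cost at any output.
Best response: produce nothing and absorb the ¥497 fixed cost.

Shut down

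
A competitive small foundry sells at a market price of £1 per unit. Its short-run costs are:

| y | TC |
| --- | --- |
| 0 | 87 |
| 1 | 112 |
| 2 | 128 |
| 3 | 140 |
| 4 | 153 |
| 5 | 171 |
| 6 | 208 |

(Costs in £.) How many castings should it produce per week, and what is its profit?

y = 0 (shut down); profit = -£87

Profit at each row (π = 1y − TC): y=0: -87; y=1: -111; y=2: -126; y=3: -137; y=4: -149; y=5: -166; y=6: -202.
Profit is highest at y = 0. Equivalently, the lowest AVC in the table is 66/4 ≈ £16.50 at y = 4, and P = £1 falls below it — price never covers variable cost, so the firm shuts down and loses only its fixed cost.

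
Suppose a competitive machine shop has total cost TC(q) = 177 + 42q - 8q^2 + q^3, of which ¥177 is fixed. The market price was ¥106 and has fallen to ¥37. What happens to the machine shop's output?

Output falls from 8 to 5

MC = 42 - 16q + 3q^2; the shutdown threshold is min AVC = ¥26 (at q = 4).
At P = ¥106 ≥ min AVC, set P = MC on the rising branch: q = 8.
At P = ¥37 ≥ min AVC, set P = MC: q = 5. The firm stays open but cuts output.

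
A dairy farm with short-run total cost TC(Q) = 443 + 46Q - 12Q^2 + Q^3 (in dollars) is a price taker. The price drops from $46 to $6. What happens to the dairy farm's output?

Output falls from 8 to 0 (the firm shuts down)

AVC = 46 - 12Q + Q^2, minimized at Q = 6 where min AVC = $10. MC = 46 - 24Q + 3Q^2.
With P = $46 above the shutdown price, P = MC gives Q = 8.
At P = $6 < min AVC = $10, price no longer covers variable cost at any output, so the firm shuts down: Q = 0.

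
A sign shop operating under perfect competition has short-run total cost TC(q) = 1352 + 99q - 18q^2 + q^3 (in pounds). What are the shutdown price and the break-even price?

Shutdown price = £18; break-even price = £138

AVC = 99 - 18q + q^2; minimized at q = 9, giving min AVC = £18. That is the shutdown price.
ATC = 1352/q + 99 - 18q + q^2. Setting dATC/dq = −1352/q^2 − 18 + 2q = 0 gives q = 13 (since 2·13^3 − 18·13^2 = 1352).
min ATC = 1352/13 + 99 − 18·13 + 13^2 = £138. That is the break-even price.
For £18 ≤ P < £138 the firm produces at a loss; below £18 it shuts down.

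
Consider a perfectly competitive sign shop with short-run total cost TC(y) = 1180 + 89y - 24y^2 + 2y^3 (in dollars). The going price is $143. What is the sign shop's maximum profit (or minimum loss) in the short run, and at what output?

AVC = 89 - 24y + 2y^2 has its minimum $17 at y = 6; price $143 clears that bar, so the firm operates.
MC = 89 - 48y + 6y^2. Setting P = MC and taking the root on the rising branch gives y* = 9.
TR = 143·9 = 1287. TC = 1180 + 315 = 1495. Profit = 1287 − 1495 = -$208.
That loss of $208 beats the $1180 the firm would lose by shutting down; producing recovers $972 of fixed cost.

Profit = -$208 at y = 9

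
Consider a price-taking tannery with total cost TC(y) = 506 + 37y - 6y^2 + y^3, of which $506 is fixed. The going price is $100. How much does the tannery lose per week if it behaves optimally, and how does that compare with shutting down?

AVC = 37 - 6y + y^2 has its minimum $28 at y = 3; price $100 clears that bar, so the firm operates.
MC = 37 - 12y + 3y^2. Setting P = MC and taking the root on the rising branch gives y* = 7.
TR = 100·7 = 700. TC = 506 + 308 = 814. Profit = 700 − 814 = -$114.
By producing, the firm covers all variable cost plus $392 of fixed cost; shutting down would lose the full $506.

Profit = -$114 at y = 7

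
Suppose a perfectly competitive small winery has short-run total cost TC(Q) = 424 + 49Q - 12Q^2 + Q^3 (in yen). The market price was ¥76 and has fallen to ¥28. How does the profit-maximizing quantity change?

MC = 49 - 24Q + 3Q^2; the shutdown threshold is min AVC = ¥13 (at Q = 6).
At P = ¥76 ≥ min AVC, set P = MC on the rising branch: Q = 9.
At P = ¥28 ≥ min AVC, set P = MC: Q = 7. The firm stays open but cuts output.

Output falls from 9 to 7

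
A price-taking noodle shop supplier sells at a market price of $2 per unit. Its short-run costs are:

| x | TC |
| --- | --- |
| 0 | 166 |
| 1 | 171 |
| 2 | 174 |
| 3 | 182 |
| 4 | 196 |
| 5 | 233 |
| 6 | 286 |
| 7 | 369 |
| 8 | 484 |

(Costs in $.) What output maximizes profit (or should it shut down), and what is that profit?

x = 0 (shut down); profit = -$166

Compute π = P·x − TC at each output: x=0: -166; x=1: -169; x=2: -170; x=3: -176; x=4: -188; x=5: -223; x=6: -274; x=7: -355; x=8: -468.
Profit is highest at x = 0. Equivalently, the lowest AVC in the table is 8/2 ≈ $4 at x = 2, and P = $2 falls below it — price never covers variable cost, so the firm shuts down and loses only its fixed cost.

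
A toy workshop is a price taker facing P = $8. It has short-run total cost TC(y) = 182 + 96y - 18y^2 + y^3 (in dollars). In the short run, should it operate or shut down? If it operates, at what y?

Shut down

Strip out fixed cost: VC = 96y - 18y^2 + y^3. Then AVC = 96 - 18y + y^2 and MC = 96 - 36y + 3y^2.
The AVC parabola has its vertex at y = 18/2 = 9, where AVC = 96 - 18·9 + 9^2 = $15.
P = $8 lies below min AVC = $15; no output level covers variable cost.
Shutting down limits the loss to fixed cost, $182.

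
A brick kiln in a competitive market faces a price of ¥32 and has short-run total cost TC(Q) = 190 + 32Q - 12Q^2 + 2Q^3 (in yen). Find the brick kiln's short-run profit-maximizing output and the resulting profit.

Profit = -¥126 at Q = 4

AVC = 32 - 12Q + 2Q^2 has its minimum ¥14 at Q = 3; price ¥32 clears that bar, so the firm operates.
MC = 32 - 24Q + 6Q^2. Setting P = MC and taking the root on the rising branch gives Q* = 4.
TR = 32·4 = 128. TC = 190 + 64 = 254. Profit = 128 − 254 = -¥126.
Shutting down would mean losing the fixed cost of ¥190, so operating at a loss of ¥126 is better by ¥64.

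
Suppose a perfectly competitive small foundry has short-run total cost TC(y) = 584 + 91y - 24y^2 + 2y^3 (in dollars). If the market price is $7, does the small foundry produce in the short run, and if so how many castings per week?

Shut down

Strip out fixed cost: VC = 91y - 24y^2 + 2y^3. Then AVC = 91 - 24y + 2y^2 and MC = 91 - 48y + 6y^2.
AVC hits its minimum where MC = AVC, at y = 6, giving min AVC = 91 - 24·6 + 2·6^2 = $19.
With P < min AVC ($7 < $19), every unit sold adds to the loss.
Shutting down limits the loss to fixed cost, $584.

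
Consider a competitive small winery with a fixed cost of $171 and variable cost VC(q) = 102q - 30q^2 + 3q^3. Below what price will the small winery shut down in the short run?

$27 per unit

The firm shuts down when price falls below the minimum of average variable cost. AVC = VC/q = 102 - 30q + 3q^2.
At the minimum of AVC, MC = AVC. MC = 102 - 60q + 9q^2; setting MC = AVC gives 6q^2 - 30q = 0, so q = 5. min AVC = 27.
The firm shuts down for any P below $27.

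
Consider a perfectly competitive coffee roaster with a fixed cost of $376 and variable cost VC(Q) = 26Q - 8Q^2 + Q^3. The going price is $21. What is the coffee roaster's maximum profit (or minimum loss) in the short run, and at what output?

Profit = -$326 at Q = 5

AVC = 26 - 8Q + Q^2; min AVC = $10 at Q = 4. Since P = $21 ≥ min AVC, the firm produces.
With MC = 26 - 16Q + 3Q^2, P = MC on the upward-sloping part at Q* = 5.
TR = 21·5 = 105. TC = 376 + 55 = 431. Profit = 105 − 431 = -$326.
By producing, the firm covers all variable cost plus $50 of fixed cost; shutting down would lose the full $376.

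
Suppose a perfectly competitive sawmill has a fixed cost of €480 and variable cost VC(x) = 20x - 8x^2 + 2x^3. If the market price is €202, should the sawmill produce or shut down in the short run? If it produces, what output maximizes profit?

Produce at x = 7

From TC, MC = TC'(x) = 20 - 16x + 6x^2 and AVC = VC/x = 20 - 8x + 2x^2.
AVC hits its minimum where MC = AVC, at x = 2, giving min AVC = 20 - 8·2 + 2·2^2 = €12.
Since P = €202 ≥ min AVC = €12, price covers variable cost and the firm should produce.
Solving P = MC: -182 - 16x + 6x^2 = 0 ⇒ x = -13/3 or 7. On the upward-sloping branch, x* = 7.
Check: AVC at x = 7 is €62 ≤ P, so revenue covers variable cost.
Profit = P·x − TC = 202·7 − 914 = €500.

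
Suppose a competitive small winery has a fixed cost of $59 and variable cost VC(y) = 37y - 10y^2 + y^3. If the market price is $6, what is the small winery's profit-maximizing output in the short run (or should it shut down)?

From TC, MC = TC'(y) = 37 - 20y + 3y^2 and AVC = VC/y = 37 - 10y + y^2.
AVC is minimized where dAVC/dy = -10 + 2y = 0, at y = 5; min AVC = 37 - 10·5 + 5^2 = $12.
P = $6 lies below min AVC = $12; no output level covers variable cost.
The firm minimizes its loss by shutting down and losing only its fixed cost of $59.

Shut down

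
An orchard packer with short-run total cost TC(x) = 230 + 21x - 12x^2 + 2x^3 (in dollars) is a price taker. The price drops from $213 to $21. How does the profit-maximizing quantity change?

Output falls from 8 to 4

MC = 21 - 24x + 6x^2; the shutdown threshold is min AVC = $3 (at x = 3).
At P = $213 ≥ min AVC, set P = MC on the rising branch: x = 8.
At P = $21 ≥ min AVC, set P = MC: x = 4. The firm stays open but cuts output.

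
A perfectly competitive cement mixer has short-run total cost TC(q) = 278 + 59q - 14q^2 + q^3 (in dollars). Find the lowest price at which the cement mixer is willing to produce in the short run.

$10 per unit

The shutdown price is the minimum of AVC. VC = 59q - 14q^2 + q^3, so AVC = 59 - 14q + q^2.
dAVC/dq = -14 + 2q = 0 gives q = 7. min AVC = 59 - 14·7 + 7^2 = 10.
For P < $10 the firm produces nothing.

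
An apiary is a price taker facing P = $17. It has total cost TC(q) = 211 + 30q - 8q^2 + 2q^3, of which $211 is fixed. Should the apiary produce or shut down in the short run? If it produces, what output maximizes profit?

Shut down

Strip out fixed cost: VC = 30q - 8q^2 + 2q^3. Then AVC = 30 - 8q + 2q^2 and MC = 30 - 16q + 6q^2.
AVC is minimized where dAVC/dq = -8 + 4q = 0, at q = 2; min AVC = 30 - 8·2 + 2·2^2 = $22.
P = $17 lies below min AVC = $22; no output level covers variable cost.
The firm minimizes its loss by shutting down and losing only its fixed cost of $211.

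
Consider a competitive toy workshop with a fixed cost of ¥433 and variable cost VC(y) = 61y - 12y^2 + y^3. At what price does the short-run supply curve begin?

¥25 per unit

The firm shuts down when price falls below the minimum of average variable cost. AVC = VC/y = 61 - 12y + y^2.
At the minimum of AVC, MC = AVC. MC = 61 - 24y + 3y^2; setting MC = AVC gives 2y^2 - 12y = 0, so y = 6. min AVC = 25.
So the shutdown price is ¥25.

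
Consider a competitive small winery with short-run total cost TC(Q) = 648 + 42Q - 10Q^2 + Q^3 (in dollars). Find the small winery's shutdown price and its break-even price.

Shutdown price = min AVC. AVC = 42 - 10Q + Q^2, with vertex at Q = 5 and minimum $17.
ATC = 648/Q + 42 - 10Q + Q^2. Setting dATC/dQ = −648/Q^2 − 10 + 2Q = 0 gives Q = 9 (since 2·9^3 − 10·9^2 = 648).
min ATC = 648/9 + 42 − 10·9 + 9^2 = $105. That is the break-even price.
Between these two prices the firm operates at a loss; above $105 it earns a profit.

Shutdown price = $17; break-even price = $105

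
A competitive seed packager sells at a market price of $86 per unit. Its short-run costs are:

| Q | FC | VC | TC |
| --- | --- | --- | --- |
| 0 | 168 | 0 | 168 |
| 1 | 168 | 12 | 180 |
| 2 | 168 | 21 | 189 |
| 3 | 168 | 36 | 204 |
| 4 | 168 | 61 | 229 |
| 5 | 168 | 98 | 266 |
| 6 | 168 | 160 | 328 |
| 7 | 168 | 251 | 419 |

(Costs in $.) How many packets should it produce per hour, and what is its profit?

Tabulate TR − TC: Q=0: -168; Q=1: -94; Q=2: -17; Q=3: 54; Q=4: 115; Q=5: 164; Q=6: 188; Q=7: 183.
Profit is maximized at Q = 6. AVC there is 160/6 = $26.67 ≤ P, so producing beats shutting down (which would give -$168).

Q = 6; profit = $188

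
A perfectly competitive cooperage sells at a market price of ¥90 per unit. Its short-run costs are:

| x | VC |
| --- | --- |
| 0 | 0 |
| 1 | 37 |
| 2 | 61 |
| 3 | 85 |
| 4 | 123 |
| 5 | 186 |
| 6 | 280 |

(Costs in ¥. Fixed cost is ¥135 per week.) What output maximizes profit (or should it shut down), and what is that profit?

x = 5; profit = ¥129

Profit at each row (π = 90x − TC): x=0: -135; x=1: -82; x=2: -16; x=3: 50; x=4: 102; x=5: 129; x=6: 125.
Profit is maximized at x = 5. AVC there is 186/5 = ¥37.20 ≤ P, so producing beats shutting down (which would give -¥135).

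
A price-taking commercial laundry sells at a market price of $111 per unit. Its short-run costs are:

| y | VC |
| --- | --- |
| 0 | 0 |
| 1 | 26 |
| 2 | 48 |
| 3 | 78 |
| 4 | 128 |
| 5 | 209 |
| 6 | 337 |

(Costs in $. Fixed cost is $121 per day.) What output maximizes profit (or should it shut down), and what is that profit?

y = 5; profit = $225

Tabulate TR − TC: y=0: -121; y=1: -36; y=2: 53; y=3: 134; y=4: 195; y=5: 225; y=6: 208.
Profit is maximized at y = 5. AVC there is 209/5 = $41.80 ≤ P, so producing beats shutting down (which would give -$121).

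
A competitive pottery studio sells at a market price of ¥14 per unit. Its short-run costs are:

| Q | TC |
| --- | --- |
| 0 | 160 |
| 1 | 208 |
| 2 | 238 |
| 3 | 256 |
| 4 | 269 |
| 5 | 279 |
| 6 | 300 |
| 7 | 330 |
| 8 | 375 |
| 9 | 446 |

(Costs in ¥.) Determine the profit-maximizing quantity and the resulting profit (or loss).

Q = 0 (shut down); profit = -¥160

Profit at each row (π = 14Q − TC): Q=0: -160; Q=1: -194; Q=2: -210; Q=3: -214; Q=4: -213; Q=5: -209; Q=6: -216; Q=7: -232; Q=8: -263; Q=9: -320.
Profit is highest at Q = 0. Equivalently, the lowest AVC in the table is 140/6 ≈ ¥23.33 at Q = 6, and P = ¥14 falls below it — price never covers variable cost, so the firm shuts down and loses only its fixed cost.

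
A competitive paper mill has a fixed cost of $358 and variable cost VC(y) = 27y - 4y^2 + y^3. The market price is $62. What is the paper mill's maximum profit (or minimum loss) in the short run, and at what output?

Profit = -$208 at y = 5

AVC = 27 - 4y + y^2 has its minimum $23 at y = 2; price $62 clears that bar, so the firm operates.
MC = 27 - 8y + 3y^2. Setting P = MC and taking the root on the rising branch gives y* = 5.
TR = 62·5 = 310. TC = 358 + 160 = 518. Profit = 310 − 518 = -$208.
By producing, the firm covers all variable cost plus $150 of fixed cost; shutting down would lose the full $358.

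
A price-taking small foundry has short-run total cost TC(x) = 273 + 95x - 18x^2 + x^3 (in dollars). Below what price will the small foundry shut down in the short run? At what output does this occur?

The shutdown price is the minimum of AVC. VC = 95x - 18x^2 + x^3, so AVC = 95 - 18x + x^2.
dAVC/dx = -18 + 2x = 0 gives x = 9. min AVC = 95 - 18·9 + 9^2 = 14.
So the shutdown price is $14.

$14 per unit, at x = 9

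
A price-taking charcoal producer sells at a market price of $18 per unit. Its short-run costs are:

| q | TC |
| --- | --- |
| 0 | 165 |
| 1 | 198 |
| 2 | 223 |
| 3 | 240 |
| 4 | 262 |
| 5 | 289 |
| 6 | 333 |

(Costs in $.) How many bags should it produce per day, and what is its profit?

Profit at each row (π = 18q − TC): q=0: -165; q=1: -180; q=2: -187; q=3: -186; q=4: -190; q=5: -199; q=6: -225.
Profit is highest at q = 0. Equivalently, the lowest AVC in the table is 97/4 ≈ $24.25 at q = 4, and P = $18 falls below it — price never covers variable cost, so the firm shuts down and loses only its fixed cost.

q = 0 (shut down); profit = -$165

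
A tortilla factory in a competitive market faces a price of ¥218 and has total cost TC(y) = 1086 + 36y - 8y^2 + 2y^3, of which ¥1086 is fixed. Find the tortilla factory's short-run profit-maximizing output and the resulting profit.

Profit = -¥106 at y = 7

AVC = 36 - 8y + 2y^2 has its minimum ¥28 at y = 2; price ¥218 clears that bar, so the firm operates.
With MC = 36 - 16y + 6y^2, P = MC on the upward-sloping part at y* = 7.
TR = 218·7 = 1526. TC = 1086 + 546 = 1632. Profit = 1526 − 1632 = -¥106.
By producing, the firm covers all variable cost plus ¥980 of fixed cost; shutting down would lose the full ¥1086.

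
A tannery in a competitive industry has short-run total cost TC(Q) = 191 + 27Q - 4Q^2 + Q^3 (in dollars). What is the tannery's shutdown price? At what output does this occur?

$23 per unit, at Q = 2

Short-run supply begins at min AVC. From VC = 27Q - 4Q^2 + Q^3, AVC = 27 - 4Q + Q^2.
dAVC/dQ = -4 + 2Q = 0 gives Q = 2. min AVC = 27 - 4·2 + 2^2 = 23.
The firm shuts down for any P below $23.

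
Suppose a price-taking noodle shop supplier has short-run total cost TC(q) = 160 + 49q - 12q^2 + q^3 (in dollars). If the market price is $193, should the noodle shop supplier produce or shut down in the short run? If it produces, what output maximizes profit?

Produce at q = 12

Variable cost is VC = 49q - 12q^2 + q^3, so AVC = VC/q = 49 - 12q + q^2 and MC = dTC/dq = 49 - 24q + 3q^2.
The AVC parabola has its vertex at q = 12/2 = 6, where AVC = 49 - 12·6 + 6^2 = $13.
Because $193 ≥ $13, revenue can cover variable cost; the firm operates.
Solving P = MC: -144 - 24q + 3q^2 = 0 ⇒ q = -4 or 12. On the upward-sloping branch, q* = 12.
Check: AVC at q = 12 is $49 ≤ P, so revenue covers variable cost.
Profit = P·q − TC = 193·12 − 748 = $1568.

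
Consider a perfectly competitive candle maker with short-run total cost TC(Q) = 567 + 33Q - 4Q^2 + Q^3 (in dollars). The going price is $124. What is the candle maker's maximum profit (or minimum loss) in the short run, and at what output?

Profit = -$77 at Q = 7

AVC = 33 - 4Q + Q^2 has its minimum $29 at Q = 2; price $124 clears that bar, so the firm operates.
MC = 33 - 8Q + 3Q^2. Setting P = MC and taking the root on the rising branch gives Q* = 7.
TR = 124·7 = 868. TC = 567 + 378 = 945. Profit = 868 − 945 = -$77.
Shutting down would mean losing the fixed cost of $567, so operating at a loss of $77 is better by $490.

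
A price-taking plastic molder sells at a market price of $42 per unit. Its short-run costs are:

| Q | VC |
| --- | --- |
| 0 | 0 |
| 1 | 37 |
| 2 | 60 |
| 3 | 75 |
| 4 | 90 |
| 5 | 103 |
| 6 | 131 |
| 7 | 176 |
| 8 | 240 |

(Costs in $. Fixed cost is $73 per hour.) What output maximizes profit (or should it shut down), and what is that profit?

Tabulate TR − TC: Q=0: -73; Q=1: -68; Q=2: -49; Q=3: -22; Q=4: 5; Q=5: 34; Q=6: 48; Q=7: 45; Q=8: 23.
Profit is maximized at Q = 6. AVC there is 131/6 = $21.83 ≤ P, so producing beats shutting down (which would give -$73).

Q = 6; profit = $48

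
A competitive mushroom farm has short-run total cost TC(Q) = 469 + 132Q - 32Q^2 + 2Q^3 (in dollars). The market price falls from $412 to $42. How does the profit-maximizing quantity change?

Output falls from 14 to 9

AVC = 132 - 32Q + 2Q^2, minimized at Q = 8 where min AVC = $4. MC = 132 - 64Q + 6Q^2.
At P = $412 ≥ min AVC, set P = MC on the rising branch: Q = 14.
At P = $42 ≥ min AVC, set P = MC: Q = 9. The firm stays open but cuts output.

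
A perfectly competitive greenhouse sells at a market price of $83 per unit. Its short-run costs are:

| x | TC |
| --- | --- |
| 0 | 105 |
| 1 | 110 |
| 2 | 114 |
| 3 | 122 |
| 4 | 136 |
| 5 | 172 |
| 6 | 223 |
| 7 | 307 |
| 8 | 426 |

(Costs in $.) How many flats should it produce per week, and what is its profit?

Profit at each row (π = 83x − TC): x=0: -105; x=1: -27; x=2: 52; x=3: 127; x=4: 196; x=5: 243; x=6: 275; x=7: 274; x=8: 238.
Profit is maximized at x = 6. AVC there is 118/6 = $19.67 ≤ P, so producing beats shutting down (which would give -$105).

x = 6; profit = $275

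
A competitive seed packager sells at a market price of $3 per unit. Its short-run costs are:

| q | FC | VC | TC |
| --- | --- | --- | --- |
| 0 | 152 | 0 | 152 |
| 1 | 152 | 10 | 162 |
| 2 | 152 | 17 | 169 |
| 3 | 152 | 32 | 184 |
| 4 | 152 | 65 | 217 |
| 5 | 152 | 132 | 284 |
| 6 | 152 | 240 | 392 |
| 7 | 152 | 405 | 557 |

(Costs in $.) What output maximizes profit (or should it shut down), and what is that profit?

Compute π = P·q − TC at each output: q=0: -152; q=1: -159; q=2: -163; q=3: -175; q=4: -205; q=5: -269; q=6: -374; q=7: -536.
Profit is highest at q = 0. Equivalently, the lowest AVC in the table is 17/2 ≈ $8.50 at q = 2, and P = $3 falls below it — price never covers variable cost, so the firm shuts down and loses only its fixed cost.

q = 0 (shut down); profit = -$152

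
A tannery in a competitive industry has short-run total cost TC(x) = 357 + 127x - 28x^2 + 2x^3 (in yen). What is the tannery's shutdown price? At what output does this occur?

¥29 per unit, at x = 7

The shutdown price is the minimum of AVC. VC = 127x - 28x^2 + 2x^3, so AVC = 127 - 28x + 2x^2.
At the minimum of AVC, MC = AVC. MC = 127 - 56x + 6x^2; setting MC = AVC gives 4x^2 - 28x = 0, so x = 7. min AVC = 29.
The firm shuts down for any P below ¥29.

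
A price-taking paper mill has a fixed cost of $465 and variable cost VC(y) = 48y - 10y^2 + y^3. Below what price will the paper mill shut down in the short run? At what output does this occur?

$23 per unit, at y = 5

Short-run supply begins at min AVC. From VC = 48y - 10y^2 + y^3, AVC = 48 - 10y + y^2.
At the minimum of AVC, MC = AVC. MC = 48 - 20y + 3y^2; setting MC = AVC gives 2y^2 - 10y = 0, so y = 5. min AVC = 23.
For P < $23 the firm produces nothing.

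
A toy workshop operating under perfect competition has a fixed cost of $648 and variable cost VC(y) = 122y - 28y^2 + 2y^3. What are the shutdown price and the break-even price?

AVC = 122 - 28y + 2y^2; minimized at y = 7, giving min AVC = $24. That is the shutdown price.
ATC = 648/y + 122 - 28y + 2y^2. Setting dATC/dy = −648/y^2 − 28 + 4y = 0 gives y = 9 (since 4·9^3 − 28·9^2 = 648).
min ATC = 648/9 + 122 − 28·9 + 2·9^2 = $104. That is the break-even price.
Between these two prices the firm operates at a loss; above $104 it earns a profit.

Shutdown price = $24; break-even price = $104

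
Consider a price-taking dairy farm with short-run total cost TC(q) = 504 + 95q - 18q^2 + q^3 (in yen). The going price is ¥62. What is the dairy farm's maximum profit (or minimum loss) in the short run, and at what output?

Profit = -¥20 at q = 11

AVC = 95 - 18q + q^2 has its minimum ¥14 at q = 9; price ¥62 clears that bar, so the firm operates.
MC = 95 - 36q + 3q^2. Setting P = MC and taking the root on the rising branch gives q* = 11.
TR = 62·11 = 682. TC = 504 + 198 = 702. Profit = 682 − 702 = -¥20.
By producing, the firm covers all variable cost plus ¥484 of fixed cost; shutting down would lose the full ¥504.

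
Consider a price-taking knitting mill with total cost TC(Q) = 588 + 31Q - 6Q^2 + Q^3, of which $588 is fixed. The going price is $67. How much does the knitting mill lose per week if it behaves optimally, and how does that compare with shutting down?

AVC = 31 - 6Q + Q^2 has its minimum $22 at Q = 3; price $67 clears that bar, so the firm operates.
MC = 31 - 12Q + 3Q^2. Setting P = MC and taking the root on the rising branch gives Q* = 6.
TR = 67·6 = 402. TC = 588 + 186 = 774. Profit = 402 − 774 = -$372.
That loss of $372 beats the $588 the firm would lose by shutting down; producing recovers $216 of fixed cost.

Profit = -$372 at Q = 6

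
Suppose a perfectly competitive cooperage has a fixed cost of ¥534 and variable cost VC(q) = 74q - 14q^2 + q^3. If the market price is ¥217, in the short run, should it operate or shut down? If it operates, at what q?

Variable cost is VC = 74q - 14q^2 + q^3, so AVC = VC/q = 74 - 14q + q^2 and MC = dTC/dq = 74 - 28q + 3q^2.
The AVC parabola has its vertex at q = 14/2 = 7, where AVC = 74 - 14·7 + 7^2 = ¥25.
P = ¥217 exceeds min AVC = ¥25, so the firm stays open.
Set P = MC: 217 = 74 - 28q + 3q^2 → -143 - 28q + 3q^2 = 0. The roots are q = -11/3 and q = 13; the profit-maximizing output is on the rising part of MC, so q* = 13.
Check: AVC at q = 13 is ¥61 ≤ P, so revenue covers variable cost.
Profit = P·q − TC = 217·13 − 1327 = ¥1494.

Produce at q = 13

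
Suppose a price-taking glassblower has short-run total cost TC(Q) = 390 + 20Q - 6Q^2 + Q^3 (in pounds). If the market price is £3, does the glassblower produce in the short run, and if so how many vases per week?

Shut down

Variable cost is VC = 20Q - 6Q^2 + Q^3, so AVC = VC/Q = 20 - 6Q + Q^2 and MC = dTC/dQ = 20 - 12Q + 3Q^2.
The AVC parabola has its vertex at Q = 6/2 = 3, where AVC = 20 - 6·3 + 3^2 = £11.
With P < min AVC (£3 < £11), every unit sold adds to the loss.
The firm minimizes its loss by shutting down and losing only its fixed cost of £390.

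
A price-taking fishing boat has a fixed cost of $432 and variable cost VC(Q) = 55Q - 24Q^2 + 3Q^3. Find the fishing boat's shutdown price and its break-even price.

Shutdown price = min AVC. AVC = 55 - 24Q + 3Q^2, with vertex at Q = 4 and minimum $7.
ATC = 432/Q + 55 - 24Q + 3Q^2. Setting dATC/dQ = −432/Q^2 − 24 + 6Q = 0 gives Q = 6 (since 6·6^3 − 24·6^2 = 432).
min ATC = 432/6 + 55 − 24·6 + 3·6^2 = $91. That is the break-even price.
Between these two prices the firm operates at a loss; above $91 it earns a profit.

Shutdown price = $7; break-even price = $91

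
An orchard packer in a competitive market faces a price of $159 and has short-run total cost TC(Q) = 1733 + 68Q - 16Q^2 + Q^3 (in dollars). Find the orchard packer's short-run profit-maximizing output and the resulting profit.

AVC = 68 - 16Q + Q^2 has its minimum $4 at Q = 8; price $159 clears that bar, so the firm operates.
With MC = 68 - 32Q + 3Q^2, P = MC on the upward-sloping part at Q* = 13.
TR = 159·13 = 2067. TC = 1733 + 377 = 2110. Profit = 2067 − 2110 = -$43.
Shutting down would mean losing the fixed cost of $1733, so operating at a loss of $43 is better by $1690.

Profit = -$43 at Q = 13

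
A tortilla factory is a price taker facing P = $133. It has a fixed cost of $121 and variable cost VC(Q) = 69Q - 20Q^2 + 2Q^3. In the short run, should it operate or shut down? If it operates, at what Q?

Produce at Q = 8

From TC, MC = TC'(Q) = 69 - 40Q + 6Q^2 and AVC = VC/Q = 69 - 20Q + 2Q^2.
AVC is minimized where dAVC/dQ = -20 + 4Q = 0, at Q = 5; min AVC = 69 - 20·5 + 2·5^2 = $19.
P = $133 exceeds min AVC = $19, so the firm stays open.
Solving P = MC: -64 - 40Q + 6Q^2 = 0 ⇒ Q = -4/3 or 8. On the upward-sloping branch, Q* = 8.
Check: AVC at Q = 8 is $37 ≤ P, so revenue covers variable cost.
Profit = P·Q − TC = 133·8 − 417 = $647.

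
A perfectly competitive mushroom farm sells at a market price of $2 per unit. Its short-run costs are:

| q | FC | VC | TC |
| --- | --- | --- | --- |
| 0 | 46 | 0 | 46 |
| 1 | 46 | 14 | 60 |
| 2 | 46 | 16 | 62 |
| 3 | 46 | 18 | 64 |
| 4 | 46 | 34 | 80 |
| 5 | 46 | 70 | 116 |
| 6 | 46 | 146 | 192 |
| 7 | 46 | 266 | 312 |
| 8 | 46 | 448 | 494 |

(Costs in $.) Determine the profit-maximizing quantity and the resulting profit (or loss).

q = 0 (shut down); profit = -$46

Profit at each row (π = 2q − TC): q=0: -46; q=1: -58; q=2: -58; q=3: -58; q=4: -72; q=5: -106; q=6: -180; q=7: -298; q=8: -478.
Profit is highest at q = 0. Equivalently, the lowest AVC in the table is 18/3 ≈ $6 at q = 3, and P = $2 falls below it — price never covers variable cost, so the firm shuts down and loses only its fixed cost.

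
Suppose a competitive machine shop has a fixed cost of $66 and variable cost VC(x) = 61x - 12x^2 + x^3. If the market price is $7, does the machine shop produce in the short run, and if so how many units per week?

From TC, MC = TC'(x) = 61 - 24x + 3x^2 and AVC = VC/x = 61 - 12x + x^2.
The AVC parabola has its vertex at x = 12/2 = 6, where AVC = 61 - 12·6 + 6^2 = $25.
With P < min AVC ($7 < $25), every unit sold adds to the loss.
Shutting down limits the loss to fixed cost, $66.

Shut down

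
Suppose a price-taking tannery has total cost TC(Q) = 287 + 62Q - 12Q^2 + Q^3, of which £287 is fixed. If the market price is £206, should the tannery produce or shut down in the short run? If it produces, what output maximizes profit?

Variable cost is VC = 62Q - 12Q^2 + Q^3, so AVC = VC/Q = 62 - 12Q + Q^2 and MC = dTC/dQ = 62 - 24Q + 3Q^2.
AVC hits its minimum where MC = AVC, at Q = 6, giving min AVC = 62 - 12·6 + 6^2 = £26.
P = £206 exceeds min AVC = £26, so the firm stays open.
Solving P = MC: -144 - 24Q + 3Q^2 = 0 ⇒ Q = -4 or 12. On the upward-sloping branch, Q* = 12.
Check: AVC at Q = 12 is £62 ≤ P, so revenue covers variable cost.
Profit = P·Q − TC = 206·12 − 1031 = £1441.

Produce at Q = 12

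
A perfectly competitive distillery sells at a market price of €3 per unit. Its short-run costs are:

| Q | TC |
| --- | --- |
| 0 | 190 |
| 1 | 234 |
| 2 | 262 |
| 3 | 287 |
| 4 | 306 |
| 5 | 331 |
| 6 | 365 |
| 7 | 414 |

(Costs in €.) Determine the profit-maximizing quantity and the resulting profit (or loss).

Profit at each row (π = 3Q − TC): Q=0: -190; Q=1: -231; Q=2: -256; Q=3: -278; Q=4: -294; Q=5: -316; Q=6: -347; Q=7: -393.
Profit is highest at Q = 0. Equivalently, the lowest AVC in the table is 141/5 ≈ €28.20 at Q = 5, and P = €3 falls below it — price never covers variable cost, so the firm shuts down and loses only its fixed cost.

Q = 0 (shut down); profit = -€190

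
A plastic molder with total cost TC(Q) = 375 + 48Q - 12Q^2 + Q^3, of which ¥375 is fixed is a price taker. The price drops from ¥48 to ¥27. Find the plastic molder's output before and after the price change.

MC = 48 - 24Q + 3Q^2; the shutdown threshold is min AVC = ¥12 (at Q = 6).
At P = ¥48 ≥ min AVC, set P = MC on the rising branch: Q = 8.
At P = ¥27 ≥ min AVC, set P = MC: Q = 7. The firm stays open but cuts output.

Output falls from 8 to 7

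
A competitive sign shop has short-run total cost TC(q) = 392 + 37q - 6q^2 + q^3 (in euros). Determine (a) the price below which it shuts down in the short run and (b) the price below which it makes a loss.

AVC = 37 - 6q + q^2; minimized at q = 3, giving min AVC = €28. That is the shutdown price.
ATC = 392/q + 37 - 6q + q^2. Setting dATC/dq = −392/q^2 − 6 + 2q = 0 gives q = 7 (since 2·7^3 − 6·7^2 = 392).
min ATC = 392/7 + 37 − 6·7 + 7^2 = €100. That is the break-even price.
Between these two prices the firm operates at a loss; above €100 it earns a profit.

Shutdown price = €28; break-even price = €100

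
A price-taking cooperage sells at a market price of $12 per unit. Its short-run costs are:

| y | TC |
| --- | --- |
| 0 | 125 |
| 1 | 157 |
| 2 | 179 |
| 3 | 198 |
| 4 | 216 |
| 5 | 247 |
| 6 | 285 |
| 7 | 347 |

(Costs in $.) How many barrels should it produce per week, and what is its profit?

y = 0 (shut down); profit = -$125

Compute π = P·y − TC at each output: y=0: -125; y=1: -145; y=2: -155; y=3: -162; y=4: -168; y=5: -187; y=6: -213; y=7: -263.
Profit is highest at y = 0. Equivalently, the lowest AVC in the table is 91/4 ≈ $22.75 at y = 4, and P = $12 falls below it — price never covers variable cost, so the firm shuts down and loses only its fixed cost.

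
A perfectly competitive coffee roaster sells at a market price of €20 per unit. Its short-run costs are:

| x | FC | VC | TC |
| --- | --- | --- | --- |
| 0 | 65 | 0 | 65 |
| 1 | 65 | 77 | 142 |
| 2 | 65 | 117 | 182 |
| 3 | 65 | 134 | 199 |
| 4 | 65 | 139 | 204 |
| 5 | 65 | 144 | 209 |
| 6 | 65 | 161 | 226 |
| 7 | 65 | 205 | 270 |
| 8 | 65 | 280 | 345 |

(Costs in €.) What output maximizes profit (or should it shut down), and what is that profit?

Tabulate TR − TC: x=0: -65; x=1: -122; x=2: -142; x=3: -139; x=4: -124; x=5: -109; x=6: -106; x=7: -130; x=8: -185.
Profit is highest at x = 0. Equivalently, the lowest AVC in the table is 161/6 ≈ €26.83 at x = 6, and P = €20 falls below it — price never covers variable cost, so the firm shuts down and loses only its fixed cost.

x = 0 (shut down); profit = -€65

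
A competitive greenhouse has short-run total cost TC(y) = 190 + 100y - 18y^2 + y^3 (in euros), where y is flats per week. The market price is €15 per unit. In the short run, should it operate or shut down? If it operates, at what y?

From TC, MC = TC'(y) = 100 - 36y + 3y^2 and AVC = VC/y = 100 - 18y + y^2.
AVC is minimized where dAVC/dy = -18 + 2y = 0, at y = 9; min AVC = 100 - 18·9 + 9^2 = €19.
P = €15 lies below min AVC = €19; no output level covers variable cost.
Shutting down limits the loss to fixed cost, €190.

Shut down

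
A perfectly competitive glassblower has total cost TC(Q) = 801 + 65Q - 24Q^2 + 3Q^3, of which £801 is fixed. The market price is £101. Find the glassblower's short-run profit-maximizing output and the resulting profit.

Profit = -£369 at Q = 6

AVC = 65 - 24Q + 3Q^2; min AVC = £17 at Q = 4. Since P = £101 ≥ min AVC, the firm produces.
With MC = 65 - 48Q + 9Q^2, P = MC on the upward-sloping part at Q* = 6.
TR = 101·6 = 606. TC = 801 + 174 = 975. Profit = 606 − 975 = -£369.
Shutting down would mean losing the fixed cost of £801, so operating at a loss of £369 is better by £432.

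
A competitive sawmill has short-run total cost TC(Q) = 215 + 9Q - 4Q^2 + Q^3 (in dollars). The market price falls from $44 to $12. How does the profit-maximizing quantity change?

Output falls from 5 to 3

AVC = 9 - 4Q + Q^2, minimized at Q = 2 where min AVC = $5. MC = 9 - 8Q + 3Q^2.
With P = $44 above the shutdown price, P = MC gives Q = 5.
At P = $12 ≥ min AVC, set P = MC: Q = 3. The firm stays open but cuts output.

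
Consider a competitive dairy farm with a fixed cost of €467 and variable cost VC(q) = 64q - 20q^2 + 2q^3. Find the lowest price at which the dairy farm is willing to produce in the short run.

€14 per unit

The shutdown price is the minimum of AVC. VC = 64q - 20q^2 + 2q^3, so AVC = 64 - 20q + 2q^2.
At the minimum of AVC, MC = AVC. MC = 64 - 40q + 6q^2; setting MC = AVC gives 4q^2 - 20q = 0, so q = 5. min AVC = 14.
So the shutdown price is €14.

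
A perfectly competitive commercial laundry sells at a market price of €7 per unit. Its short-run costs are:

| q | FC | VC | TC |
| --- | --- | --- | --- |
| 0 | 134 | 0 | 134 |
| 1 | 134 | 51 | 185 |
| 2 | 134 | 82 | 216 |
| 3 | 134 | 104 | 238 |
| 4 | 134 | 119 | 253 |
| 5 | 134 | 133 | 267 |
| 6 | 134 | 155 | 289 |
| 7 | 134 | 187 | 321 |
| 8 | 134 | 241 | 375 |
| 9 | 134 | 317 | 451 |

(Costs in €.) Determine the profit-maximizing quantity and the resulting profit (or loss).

Compute π = P·q − TC at each output: q=0: -134; q=1: -178; q=2: -202; q=3: -217; q=4: -225; q=5: -232; q=6: -247; q=7: -272; q=8: -319; q=9: -388.
Profit is highest at q = 0. Equivalently, the lowest AVC in the table is 155/6 ≈ €25.83 at q = 6, and P = €7 falls below it — price never covers variable cost, so the firm shuts down and loses only its fixed cost.

q = 0 (shut down); profit = -€134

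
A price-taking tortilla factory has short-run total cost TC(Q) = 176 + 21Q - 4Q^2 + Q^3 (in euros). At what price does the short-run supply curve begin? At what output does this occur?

€17 per unit, at Q = 2

The shutdown price is the minimum of AVC. VC = 21Q - 4Q^2 + Q^3, so AVC = 21 - 4Q + Q^2.
At the minimum of AVC, MC = AVC. MC = 21 - 8Q + 3Q^2; setting MC = AVC gives 2Q^2 - 4Q = 0, so Q = 2. min AVC = 17.
For P < €17 the firm produces nothing.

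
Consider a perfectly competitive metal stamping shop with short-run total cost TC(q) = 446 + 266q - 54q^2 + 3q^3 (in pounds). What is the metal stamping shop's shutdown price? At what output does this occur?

The shutdown price is the minimum of AVC. VC = 266q - 54q^2 + 3q^3, so AVC = 266 - 54q + 3q^2.
At the minimum of AVC, MC = AVC. MC = 266 - 108q + 9q^2; setting MC = AVC gives 6q^2 - 54q = 0, so q = 9. min AVC = 23.
For P < £23 the firm produces nothing.

£23 per unit, at q = 9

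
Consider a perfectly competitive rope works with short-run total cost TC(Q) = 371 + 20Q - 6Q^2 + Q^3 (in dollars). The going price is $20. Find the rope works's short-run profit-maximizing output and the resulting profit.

Profit = -$339 at Q = 4

AVC = 20 - 6Q + Q^2; min AVC = $11 at Q = 3. Since P = $20 ≥ min AVC, the firm produces.
MC = 20 - 12Q + 3Q^2. Setting P = MC and taking the root on the rising branch gives Q* = 4.
TR = 20·4 = 80. TC = 371 + 48 = 419. Profit = 80 − 419 = -$339.
That loss of $339 beats the $371 the firm would lose by shutting down; producing recovers $32 of fixed cost.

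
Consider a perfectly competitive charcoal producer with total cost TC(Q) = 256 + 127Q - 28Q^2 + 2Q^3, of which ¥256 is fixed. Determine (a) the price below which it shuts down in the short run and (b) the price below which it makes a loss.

Shutdown price = ¥29; break-even price = ¥63

AVC = 127 - 28Q + 2Q^2; minimized at Q = 7, giving min AVC = ¥29. That is the shutdown price.
ATC = 256/Q + 127 - 28Q + 2Q^2. Setting dATC/dQ = −256/Q^2 − 28 + 4Q = 0 gives Q = 8 (since 4·8^3 − 28·8^2 = 256).
min ATC = 256/8 + 127 − 28·8 + 2·8^2 = ¥63. That is the break-even price.
For ¥29 ≤ P < ¥63 the firm produces at a loss; below ¥29 it shuts down.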